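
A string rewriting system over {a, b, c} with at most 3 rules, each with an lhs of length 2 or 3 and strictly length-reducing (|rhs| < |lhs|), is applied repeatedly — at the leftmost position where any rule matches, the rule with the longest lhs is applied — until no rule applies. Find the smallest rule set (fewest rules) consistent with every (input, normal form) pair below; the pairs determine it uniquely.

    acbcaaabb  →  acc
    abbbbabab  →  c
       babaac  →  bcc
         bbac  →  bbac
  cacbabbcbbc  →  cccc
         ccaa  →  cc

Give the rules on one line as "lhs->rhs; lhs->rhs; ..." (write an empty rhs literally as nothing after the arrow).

ab->c; ca->c; cb->c

  | acbcaaabb => accaaabb => accaabb => accabb => accbb => accb => acc
  | abbbbabab => cbbbabab => cbbabab => cbabab => cabab => cbab => cab => cb => c
  | babaac => bcaac => bcac => bcc
  | bbac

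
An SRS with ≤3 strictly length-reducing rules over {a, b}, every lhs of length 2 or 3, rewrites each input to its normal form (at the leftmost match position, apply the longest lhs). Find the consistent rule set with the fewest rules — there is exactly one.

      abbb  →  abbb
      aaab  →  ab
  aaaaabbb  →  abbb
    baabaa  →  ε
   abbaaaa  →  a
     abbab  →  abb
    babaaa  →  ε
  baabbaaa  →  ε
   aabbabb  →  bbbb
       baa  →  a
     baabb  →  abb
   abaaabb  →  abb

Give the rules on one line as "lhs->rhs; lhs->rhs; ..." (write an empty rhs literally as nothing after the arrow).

aa->; aab->bb; ba->

  | abbb
  | aaab => ab
  | aaaaabbb => aaabbb => abbb
  | baabaa => abaa => aa => ε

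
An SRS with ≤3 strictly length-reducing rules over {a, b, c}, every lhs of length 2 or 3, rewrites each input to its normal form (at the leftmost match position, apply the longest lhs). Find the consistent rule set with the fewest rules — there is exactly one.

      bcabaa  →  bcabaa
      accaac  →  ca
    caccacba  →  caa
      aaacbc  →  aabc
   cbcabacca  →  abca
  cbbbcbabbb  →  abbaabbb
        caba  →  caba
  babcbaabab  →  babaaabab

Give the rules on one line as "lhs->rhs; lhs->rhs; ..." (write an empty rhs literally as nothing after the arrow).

ac->; cb->a

  | bcabaa
  | accaac => caac => ca
  | caccacba => ccacba => ccba => caa
  | aaacbc => aabc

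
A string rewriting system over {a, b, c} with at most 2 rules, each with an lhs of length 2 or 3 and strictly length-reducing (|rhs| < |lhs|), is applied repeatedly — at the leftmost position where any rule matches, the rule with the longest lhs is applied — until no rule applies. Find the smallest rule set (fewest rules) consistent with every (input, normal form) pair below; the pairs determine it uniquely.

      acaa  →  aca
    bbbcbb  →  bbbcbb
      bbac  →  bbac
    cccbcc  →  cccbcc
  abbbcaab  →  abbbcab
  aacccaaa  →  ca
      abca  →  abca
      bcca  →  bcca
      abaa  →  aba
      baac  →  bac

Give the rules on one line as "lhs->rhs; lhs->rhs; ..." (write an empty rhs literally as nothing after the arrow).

aa->a; acc->

  | acaa => aca
  | bbbcbb
  | bbac
  | cccbcc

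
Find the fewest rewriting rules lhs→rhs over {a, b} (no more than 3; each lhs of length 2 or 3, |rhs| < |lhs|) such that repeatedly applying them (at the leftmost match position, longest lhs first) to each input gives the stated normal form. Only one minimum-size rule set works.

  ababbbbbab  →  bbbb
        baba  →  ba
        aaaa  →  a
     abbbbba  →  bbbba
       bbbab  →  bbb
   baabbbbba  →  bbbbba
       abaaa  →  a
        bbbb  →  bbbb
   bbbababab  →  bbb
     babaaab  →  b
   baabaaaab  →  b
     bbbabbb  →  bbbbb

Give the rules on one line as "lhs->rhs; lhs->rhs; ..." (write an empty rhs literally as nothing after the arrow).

  | ababbbbbab => abbbbbab => bbbbab => bbbb
  | baba => ba
  | aaaa => aaa => aa => a
  | abbbbba => bbbba

aa->a; ab->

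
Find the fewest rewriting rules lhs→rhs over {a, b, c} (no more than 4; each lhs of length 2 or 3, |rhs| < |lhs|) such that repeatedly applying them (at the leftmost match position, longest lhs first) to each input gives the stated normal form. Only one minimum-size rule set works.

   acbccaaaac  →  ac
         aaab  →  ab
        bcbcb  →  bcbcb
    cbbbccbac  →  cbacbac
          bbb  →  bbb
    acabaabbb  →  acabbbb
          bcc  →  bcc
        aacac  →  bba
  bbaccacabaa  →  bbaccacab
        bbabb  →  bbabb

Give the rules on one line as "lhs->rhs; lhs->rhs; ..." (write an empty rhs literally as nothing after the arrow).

aa->; aac->ba; bbc->a; ccb->bc

  | acbccaaaac => acbccaac => acbccba => acbbca => acaa => ac
  | aaab => ab
  | bcbcb
  | cbbbccbac => cbacbac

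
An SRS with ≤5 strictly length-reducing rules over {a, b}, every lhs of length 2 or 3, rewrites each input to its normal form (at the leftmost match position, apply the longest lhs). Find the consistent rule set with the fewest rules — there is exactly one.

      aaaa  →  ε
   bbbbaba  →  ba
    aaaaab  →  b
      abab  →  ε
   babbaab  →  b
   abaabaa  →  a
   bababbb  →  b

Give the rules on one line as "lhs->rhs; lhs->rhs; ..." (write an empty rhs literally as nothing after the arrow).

aa->; ab->b; baa->a; bb->

  | aaaa => aa => ε
  | bbbbaba => bbaba => aba => ba
  | aaaaab => aaab => ab => b
  | abab => bab => bb => ε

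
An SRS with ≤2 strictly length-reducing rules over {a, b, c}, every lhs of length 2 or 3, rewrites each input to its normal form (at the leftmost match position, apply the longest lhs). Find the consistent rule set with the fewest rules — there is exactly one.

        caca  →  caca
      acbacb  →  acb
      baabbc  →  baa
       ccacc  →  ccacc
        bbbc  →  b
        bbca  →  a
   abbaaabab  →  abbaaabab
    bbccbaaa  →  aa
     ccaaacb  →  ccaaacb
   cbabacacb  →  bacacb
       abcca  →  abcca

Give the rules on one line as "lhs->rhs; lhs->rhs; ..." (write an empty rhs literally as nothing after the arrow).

  | caca
  | acbacb => acb
  | baabbc => baa
  | ccacc

bbc->; cba->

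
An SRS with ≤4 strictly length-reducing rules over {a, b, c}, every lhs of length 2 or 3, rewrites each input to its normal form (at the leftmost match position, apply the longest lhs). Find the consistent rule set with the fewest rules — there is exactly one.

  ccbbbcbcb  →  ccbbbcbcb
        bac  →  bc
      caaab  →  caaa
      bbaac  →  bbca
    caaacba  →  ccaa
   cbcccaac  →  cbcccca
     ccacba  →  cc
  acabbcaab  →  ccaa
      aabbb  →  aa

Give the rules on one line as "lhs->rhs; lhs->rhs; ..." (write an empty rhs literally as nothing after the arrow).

aac->ca; ab->a; ac->c; cba->

  | ccbbbcbcb
  | bac => bc
  | caaab => caaa
  | bbaac => bbca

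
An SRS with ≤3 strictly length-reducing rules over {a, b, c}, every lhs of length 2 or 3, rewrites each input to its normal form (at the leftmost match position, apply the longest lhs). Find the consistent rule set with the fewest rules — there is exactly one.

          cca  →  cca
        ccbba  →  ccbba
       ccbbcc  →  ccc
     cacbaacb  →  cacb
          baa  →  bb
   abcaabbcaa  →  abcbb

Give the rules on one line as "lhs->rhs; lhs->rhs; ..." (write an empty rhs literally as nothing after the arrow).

aa->b; bbc->

  | cca
  | ccbba
  | ccbbcc => ccc
  | cacbaacb => cacbbcb => cacb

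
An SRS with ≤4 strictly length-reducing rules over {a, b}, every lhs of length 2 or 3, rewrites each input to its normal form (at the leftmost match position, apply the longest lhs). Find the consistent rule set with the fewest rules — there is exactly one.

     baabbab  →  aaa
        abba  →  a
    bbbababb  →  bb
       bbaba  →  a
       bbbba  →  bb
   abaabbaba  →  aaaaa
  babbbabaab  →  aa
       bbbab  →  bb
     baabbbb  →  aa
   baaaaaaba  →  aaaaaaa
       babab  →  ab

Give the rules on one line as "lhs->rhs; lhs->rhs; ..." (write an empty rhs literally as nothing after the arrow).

  | baabbab => aabbab => aabab => aaab => aaa
  | abba => a
  | bbbababb => bbabb => bb
  | bbaba => ba => a

aab->aa; ba->a; bab->; bba->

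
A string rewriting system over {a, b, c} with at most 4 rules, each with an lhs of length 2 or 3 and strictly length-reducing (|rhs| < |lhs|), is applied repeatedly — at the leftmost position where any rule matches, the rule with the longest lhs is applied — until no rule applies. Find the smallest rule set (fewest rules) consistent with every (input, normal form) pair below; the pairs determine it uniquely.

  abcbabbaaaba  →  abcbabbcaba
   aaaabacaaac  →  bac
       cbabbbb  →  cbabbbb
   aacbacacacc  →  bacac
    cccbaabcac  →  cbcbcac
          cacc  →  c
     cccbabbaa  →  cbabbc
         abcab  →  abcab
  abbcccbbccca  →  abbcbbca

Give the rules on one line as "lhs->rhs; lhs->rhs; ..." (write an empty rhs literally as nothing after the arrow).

aa->c; acc->; cc->

  | abcbabbaaaba => abcbabbcaba
  | aaaabacaaac => caabacaaac => ccbacaaac => bacaaac => baccac => bac
  | cbabbbb
  | aacbacacacc => ccbacacacc => bacacacc => bacac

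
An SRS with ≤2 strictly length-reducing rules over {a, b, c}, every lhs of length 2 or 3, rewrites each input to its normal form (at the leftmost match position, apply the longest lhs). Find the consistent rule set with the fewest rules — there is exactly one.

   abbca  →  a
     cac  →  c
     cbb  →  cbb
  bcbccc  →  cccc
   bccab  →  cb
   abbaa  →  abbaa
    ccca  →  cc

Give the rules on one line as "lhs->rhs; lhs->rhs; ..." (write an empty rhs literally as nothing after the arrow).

  | abbca => abca => aca => a
  | cac => c
  | cbb
  | bcbccc => cbccc => cccc

bc->c; ca->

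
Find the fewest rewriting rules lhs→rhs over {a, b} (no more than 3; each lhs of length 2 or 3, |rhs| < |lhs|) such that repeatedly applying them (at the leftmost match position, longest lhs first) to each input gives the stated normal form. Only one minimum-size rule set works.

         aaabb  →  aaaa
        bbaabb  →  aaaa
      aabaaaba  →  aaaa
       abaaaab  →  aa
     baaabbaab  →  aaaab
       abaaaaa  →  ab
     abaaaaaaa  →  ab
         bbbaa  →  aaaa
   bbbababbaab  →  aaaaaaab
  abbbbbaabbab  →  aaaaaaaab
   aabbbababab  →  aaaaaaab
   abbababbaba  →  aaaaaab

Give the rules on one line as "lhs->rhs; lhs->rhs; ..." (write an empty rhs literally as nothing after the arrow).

  | aaabb => aaaa
  | bbaabb => aaabb => aaaa
  | aabaaaba => aabaaba => aababa => aabba => aaaa
  | abaaaab => abaaab => abaab => abab => abb => aa

ba->b; bb->a; bbb->aa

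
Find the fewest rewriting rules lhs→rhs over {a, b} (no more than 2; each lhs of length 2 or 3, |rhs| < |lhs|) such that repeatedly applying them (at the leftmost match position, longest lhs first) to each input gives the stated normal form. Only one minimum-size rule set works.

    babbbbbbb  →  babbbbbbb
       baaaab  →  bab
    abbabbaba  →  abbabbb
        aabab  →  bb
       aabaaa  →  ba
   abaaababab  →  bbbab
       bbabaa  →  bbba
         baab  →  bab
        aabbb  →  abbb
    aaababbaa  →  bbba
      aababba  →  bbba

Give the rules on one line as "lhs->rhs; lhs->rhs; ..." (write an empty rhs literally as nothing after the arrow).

  | babbbbbbb
  | baaaab => baaab => baab => bab
  | abbabbaba => abbabbb
  | aabab => abab => bb

aa->a; aba->b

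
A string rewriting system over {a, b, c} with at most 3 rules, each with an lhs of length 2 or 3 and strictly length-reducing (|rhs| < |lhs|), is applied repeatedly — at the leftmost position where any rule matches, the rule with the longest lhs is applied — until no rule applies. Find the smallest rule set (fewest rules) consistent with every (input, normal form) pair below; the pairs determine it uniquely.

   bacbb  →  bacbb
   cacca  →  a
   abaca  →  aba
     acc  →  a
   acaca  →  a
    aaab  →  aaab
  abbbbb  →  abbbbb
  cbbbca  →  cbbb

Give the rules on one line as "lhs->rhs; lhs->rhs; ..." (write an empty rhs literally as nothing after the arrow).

ca->; cc->

  | bacbb
  | cacca => cca => a
  | abaca => aba
  | acc => a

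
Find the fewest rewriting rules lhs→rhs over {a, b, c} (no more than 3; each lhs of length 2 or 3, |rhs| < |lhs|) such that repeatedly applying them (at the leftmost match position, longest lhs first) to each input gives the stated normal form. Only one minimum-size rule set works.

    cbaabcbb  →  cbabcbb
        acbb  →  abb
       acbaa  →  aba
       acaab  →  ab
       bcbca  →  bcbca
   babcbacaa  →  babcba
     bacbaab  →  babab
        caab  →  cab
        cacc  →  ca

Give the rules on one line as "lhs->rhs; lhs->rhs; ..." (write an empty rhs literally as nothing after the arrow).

  | cbaabcbb => cbabcbb
  | acbb => abb
  | acbaa => abaa => aba
  | acaab => aaab => aab => ab

aa->a; ac->a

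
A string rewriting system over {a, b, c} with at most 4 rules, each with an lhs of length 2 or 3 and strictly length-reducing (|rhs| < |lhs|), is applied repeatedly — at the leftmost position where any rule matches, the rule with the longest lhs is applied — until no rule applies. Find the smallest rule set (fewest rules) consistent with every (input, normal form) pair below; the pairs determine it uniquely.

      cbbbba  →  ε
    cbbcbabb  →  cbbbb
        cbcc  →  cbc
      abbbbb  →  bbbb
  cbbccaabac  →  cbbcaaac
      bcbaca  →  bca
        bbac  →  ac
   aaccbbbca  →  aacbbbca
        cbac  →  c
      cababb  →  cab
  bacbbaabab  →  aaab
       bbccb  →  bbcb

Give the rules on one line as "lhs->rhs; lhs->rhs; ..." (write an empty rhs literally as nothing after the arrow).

abb->b; ba->a; cba->; cc->c

  | cbbbba => cbbba => cbba => cba => ε
  | cbbcbabb => cbbbb
  | cbcc => cbc
  | abbbbb => bbbb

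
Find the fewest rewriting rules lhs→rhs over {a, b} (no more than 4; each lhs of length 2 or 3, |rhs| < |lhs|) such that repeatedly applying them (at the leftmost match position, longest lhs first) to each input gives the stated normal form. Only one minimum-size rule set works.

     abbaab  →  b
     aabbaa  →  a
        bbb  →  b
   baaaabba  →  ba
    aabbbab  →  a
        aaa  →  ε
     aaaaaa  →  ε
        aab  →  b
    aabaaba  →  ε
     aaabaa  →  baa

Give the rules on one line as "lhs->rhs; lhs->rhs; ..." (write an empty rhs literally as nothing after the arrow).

  | abbaab => bbaab => ab => b
  | aabbaa => abbaa => bbaa => a
  | bbb => ab => b
  | baaaabba => babba => bbba => aba => ba

aaa->; ab->b; bb->a; bba->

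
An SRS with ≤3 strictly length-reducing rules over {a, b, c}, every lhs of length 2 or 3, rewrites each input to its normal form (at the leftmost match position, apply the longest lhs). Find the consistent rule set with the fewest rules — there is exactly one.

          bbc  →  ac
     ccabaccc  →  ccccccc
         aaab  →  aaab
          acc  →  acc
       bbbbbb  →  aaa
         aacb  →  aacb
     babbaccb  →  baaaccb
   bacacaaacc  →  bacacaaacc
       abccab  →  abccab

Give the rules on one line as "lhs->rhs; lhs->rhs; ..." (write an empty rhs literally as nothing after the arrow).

aba->cc; bb->a

  | bbc => ac
  | ccabaccc => ccccccc
  | aaab
  | acc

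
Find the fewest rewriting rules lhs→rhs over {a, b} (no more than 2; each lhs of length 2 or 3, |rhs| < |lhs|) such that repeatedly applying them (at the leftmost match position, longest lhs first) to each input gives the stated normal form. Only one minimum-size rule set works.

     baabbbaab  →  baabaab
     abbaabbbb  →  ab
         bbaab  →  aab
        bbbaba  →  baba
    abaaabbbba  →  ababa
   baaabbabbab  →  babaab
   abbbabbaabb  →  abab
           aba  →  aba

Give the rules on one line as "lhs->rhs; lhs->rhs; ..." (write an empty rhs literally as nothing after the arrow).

  | baabbbaab => baabaab
  | abbaabbbb => aaabbbb => abbbbb => abbb => ab
  | bbaab => aab
  | bbbaba => baba

aaa->ab; bb->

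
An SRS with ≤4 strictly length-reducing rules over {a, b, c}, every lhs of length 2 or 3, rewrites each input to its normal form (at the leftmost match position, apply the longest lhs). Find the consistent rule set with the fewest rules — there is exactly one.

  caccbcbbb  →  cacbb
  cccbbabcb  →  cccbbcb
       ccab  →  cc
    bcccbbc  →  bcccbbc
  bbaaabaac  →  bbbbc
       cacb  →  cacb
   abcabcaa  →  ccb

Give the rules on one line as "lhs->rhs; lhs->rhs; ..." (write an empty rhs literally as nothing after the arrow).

aa->b; ab->; cbc->a

  | caccbcbbb => cacabbb => cacbb
  | cccbbabcb => cccbbcb
  | ccab => cc
  | bcccbbc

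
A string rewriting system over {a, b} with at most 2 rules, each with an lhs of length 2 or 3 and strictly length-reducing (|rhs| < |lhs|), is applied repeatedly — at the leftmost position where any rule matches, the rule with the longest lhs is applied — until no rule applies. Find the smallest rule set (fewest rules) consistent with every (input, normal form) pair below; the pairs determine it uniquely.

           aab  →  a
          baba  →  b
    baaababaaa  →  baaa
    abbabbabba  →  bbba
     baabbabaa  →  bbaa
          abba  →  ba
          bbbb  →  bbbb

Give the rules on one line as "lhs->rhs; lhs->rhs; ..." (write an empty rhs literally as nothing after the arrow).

ab->; aba->

  | aab => a
  | baba => b
  | baaababaaa => baabaaa => baaa
  | abbabbabba => babbabba => bbabba => bbba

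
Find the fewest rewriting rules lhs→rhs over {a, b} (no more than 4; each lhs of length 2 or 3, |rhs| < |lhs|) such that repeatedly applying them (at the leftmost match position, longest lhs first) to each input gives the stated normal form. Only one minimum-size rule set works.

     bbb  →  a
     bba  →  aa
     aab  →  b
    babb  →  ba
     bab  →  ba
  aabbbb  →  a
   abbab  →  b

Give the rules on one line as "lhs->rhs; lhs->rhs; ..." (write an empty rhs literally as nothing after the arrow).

  | bbb => ab => a
  | bba => aa
  | aab => b
  | babb => bab => ba

aab->b; ab->a; bb->a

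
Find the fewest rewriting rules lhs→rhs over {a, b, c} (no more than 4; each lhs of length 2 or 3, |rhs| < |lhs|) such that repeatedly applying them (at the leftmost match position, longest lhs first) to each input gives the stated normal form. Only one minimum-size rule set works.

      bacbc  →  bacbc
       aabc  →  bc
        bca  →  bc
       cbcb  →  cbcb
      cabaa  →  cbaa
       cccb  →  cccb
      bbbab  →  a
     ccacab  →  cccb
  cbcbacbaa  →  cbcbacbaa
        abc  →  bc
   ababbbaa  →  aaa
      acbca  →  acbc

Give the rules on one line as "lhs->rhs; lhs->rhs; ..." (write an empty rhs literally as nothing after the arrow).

  | bacbc
  | aabc => abc => bc
  | bca => bc
  | cbcb

ab->b; bb->a; ca->c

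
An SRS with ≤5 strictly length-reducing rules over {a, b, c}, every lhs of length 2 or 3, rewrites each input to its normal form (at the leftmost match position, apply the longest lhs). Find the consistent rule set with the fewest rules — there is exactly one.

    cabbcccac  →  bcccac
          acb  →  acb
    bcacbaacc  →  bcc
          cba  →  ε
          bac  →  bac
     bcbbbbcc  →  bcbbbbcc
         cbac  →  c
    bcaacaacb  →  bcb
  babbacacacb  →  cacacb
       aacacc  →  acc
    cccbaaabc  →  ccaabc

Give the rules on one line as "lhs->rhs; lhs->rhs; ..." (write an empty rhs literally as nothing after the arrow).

  | cabbcccac => bcccac
  | acb
  | bcacbaacc => bcaacc => bcc
  | cba => ε

aac->; bab->c; cab->; cba->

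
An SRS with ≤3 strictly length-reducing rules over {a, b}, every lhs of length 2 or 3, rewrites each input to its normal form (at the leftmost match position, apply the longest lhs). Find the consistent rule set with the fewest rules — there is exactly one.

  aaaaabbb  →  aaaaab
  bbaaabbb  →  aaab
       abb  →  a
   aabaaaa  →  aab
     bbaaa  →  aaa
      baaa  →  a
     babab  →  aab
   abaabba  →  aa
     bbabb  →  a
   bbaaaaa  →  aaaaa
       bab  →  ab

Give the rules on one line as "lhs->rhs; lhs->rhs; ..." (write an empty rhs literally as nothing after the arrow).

  | aaaaabbb => aaaaab
  | bbaaabbb => aaabbb => aaab
  | abb => a
  | aabaaaa => aabaa => aab

ba->a; baa->b; bb->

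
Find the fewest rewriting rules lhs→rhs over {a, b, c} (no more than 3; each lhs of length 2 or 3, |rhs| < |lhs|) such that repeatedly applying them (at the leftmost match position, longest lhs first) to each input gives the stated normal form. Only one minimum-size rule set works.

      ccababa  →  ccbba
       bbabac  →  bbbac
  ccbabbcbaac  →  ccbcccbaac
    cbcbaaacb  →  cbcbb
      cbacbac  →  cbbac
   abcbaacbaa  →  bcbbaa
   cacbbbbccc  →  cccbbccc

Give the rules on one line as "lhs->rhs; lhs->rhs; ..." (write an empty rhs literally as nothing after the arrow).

  | ccababa => ccbaba => ccbba
  | bbabac => bbbac
  | ccbabbcbaac => ccbcccbaac
  | cbcbaaacb => cbcbaaab => cbcbaab => cbcbab => cbcbb

ab->b; abb->cc; acb->ab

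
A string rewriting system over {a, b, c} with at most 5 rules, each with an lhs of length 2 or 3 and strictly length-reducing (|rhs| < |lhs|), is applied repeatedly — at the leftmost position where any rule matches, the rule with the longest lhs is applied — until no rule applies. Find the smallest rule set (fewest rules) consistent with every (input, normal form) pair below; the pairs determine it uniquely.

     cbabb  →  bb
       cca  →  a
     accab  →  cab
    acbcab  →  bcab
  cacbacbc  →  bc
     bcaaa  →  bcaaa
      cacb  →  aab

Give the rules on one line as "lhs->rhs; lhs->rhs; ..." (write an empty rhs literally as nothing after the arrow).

  | cbabb => ccbb => bb
  | cca => a
  | accab => cab
  | acbcab => bcab

ac->; ba->c; cac->aa; cc->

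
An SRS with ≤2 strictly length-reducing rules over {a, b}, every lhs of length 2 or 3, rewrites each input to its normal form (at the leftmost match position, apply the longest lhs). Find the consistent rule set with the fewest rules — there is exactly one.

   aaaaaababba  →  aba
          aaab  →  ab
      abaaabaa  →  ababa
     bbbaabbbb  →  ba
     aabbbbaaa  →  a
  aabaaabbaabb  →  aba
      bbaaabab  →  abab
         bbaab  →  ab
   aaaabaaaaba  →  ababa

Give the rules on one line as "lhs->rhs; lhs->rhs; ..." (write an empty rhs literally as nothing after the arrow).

aa->a; bb->

  | aaaaaababba => aaaaababba => aaaababba => aaababba => aababba => ababba => abaa => aba
  | aaab => aab => ab
  | abaaabaa => abaabaa => ababaa => ababa
  | bbbaabbbb => baabbbb => babbbb => babb => ba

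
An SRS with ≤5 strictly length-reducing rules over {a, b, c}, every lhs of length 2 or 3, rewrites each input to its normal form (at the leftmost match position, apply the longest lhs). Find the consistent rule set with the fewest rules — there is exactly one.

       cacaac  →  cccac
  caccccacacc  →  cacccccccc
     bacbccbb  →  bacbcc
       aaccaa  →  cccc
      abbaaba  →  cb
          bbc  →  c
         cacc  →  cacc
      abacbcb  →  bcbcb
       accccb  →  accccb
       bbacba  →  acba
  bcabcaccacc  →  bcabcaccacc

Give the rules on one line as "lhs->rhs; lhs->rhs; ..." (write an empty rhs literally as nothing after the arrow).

aa->c; aba->b; aca->cc; bb->

  | cacaac => cccac
  | caccccacacc => cacccccccc
  | bacbccbb => bacbcc
  | aaccaa => cccaa => cccc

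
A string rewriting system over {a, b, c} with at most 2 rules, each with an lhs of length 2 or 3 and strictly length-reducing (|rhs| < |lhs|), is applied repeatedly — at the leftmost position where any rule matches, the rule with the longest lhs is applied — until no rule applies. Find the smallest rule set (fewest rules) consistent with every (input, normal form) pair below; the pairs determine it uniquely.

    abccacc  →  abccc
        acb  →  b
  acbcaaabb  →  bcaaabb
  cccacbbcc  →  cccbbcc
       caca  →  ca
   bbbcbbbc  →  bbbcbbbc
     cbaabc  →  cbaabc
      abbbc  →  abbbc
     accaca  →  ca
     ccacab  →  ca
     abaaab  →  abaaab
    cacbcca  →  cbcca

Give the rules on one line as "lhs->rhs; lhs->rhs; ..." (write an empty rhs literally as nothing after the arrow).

ac->; cab->a

  | abccacc => abccc
  | acb => b
  | acbcaaabb => bcaaabb
  | cccacbbcc => cccbbcc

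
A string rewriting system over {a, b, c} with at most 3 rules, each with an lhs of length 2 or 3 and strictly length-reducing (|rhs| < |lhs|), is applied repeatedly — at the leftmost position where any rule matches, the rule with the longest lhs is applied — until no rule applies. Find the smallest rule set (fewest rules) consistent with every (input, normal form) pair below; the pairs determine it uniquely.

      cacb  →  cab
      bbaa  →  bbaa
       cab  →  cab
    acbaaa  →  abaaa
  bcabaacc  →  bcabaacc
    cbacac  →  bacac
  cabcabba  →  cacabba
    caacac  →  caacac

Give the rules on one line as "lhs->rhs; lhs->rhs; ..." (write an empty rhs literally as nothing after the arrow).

abc->ac; cb->b

  | cacb => cab
  | bbaa
  | cab
  | acbaaa => abaaa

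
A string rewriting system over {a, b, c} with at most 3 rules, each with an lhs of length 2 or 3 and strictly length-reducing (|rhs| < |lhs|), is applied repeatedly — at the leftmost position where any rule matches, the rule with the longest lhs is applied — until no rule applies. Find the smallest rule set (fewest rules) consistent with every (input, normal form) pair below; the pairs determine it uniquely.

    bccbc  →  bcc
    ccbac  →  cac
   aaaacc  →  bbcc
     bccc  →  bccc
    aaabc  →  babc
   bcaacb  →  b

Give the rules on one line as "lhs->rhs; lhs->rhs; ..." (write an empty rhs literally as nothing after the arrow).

aa->b; cb->

  | bccbc => bcc
  | ccbac => cac
  | aaaacc => baacc => bbcc
  | bccc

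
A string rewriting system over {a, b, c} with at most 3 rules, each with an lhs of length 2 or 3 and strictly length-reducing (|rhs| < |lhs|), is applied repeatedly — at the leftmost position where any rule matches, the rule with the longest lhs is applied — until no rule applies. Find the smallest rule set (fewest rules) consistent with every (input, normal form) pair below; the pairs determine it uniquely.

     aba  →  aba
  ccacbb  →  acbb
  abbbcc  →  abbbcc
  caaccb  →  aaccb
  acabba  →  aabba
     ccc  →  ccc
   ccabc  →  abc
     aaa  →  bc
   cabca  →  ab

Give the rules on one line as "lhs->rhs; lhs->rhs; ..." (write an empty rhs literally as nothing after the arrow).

  | aba
  | ccacbb => cacbb => acbb
  | abbbcc
  | caaccb => aaccb

aaa->bc; bca->b; ca->a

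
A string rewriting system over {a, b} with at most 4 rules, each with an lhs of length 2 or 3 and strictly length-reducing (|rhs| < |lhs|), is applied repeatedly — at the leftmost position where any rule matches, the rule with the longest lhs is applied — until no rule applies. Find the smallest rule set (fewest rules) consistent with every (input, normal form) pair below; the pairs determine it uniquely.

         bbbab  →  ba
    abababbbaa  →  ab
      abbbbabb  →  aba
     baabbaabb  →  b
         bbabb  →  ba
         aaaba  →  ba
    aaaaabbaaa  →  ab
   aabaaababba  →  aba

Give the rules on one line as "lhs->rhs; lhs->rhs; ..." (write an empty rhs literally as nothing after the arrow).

aa->a; aaa->; bab->ba; bb->b

  | bbbab => bbab => bab => ba
  | abababbbaa => abaabbbaa => ababbbaa => ababbaa => ababaa => abaaa => ab
  | abbbbabb => abbbabb => abbabb => ababb => abab => aba
  | baabbaabb => babbaabb => babaabb => baaabb => bbb => bb => b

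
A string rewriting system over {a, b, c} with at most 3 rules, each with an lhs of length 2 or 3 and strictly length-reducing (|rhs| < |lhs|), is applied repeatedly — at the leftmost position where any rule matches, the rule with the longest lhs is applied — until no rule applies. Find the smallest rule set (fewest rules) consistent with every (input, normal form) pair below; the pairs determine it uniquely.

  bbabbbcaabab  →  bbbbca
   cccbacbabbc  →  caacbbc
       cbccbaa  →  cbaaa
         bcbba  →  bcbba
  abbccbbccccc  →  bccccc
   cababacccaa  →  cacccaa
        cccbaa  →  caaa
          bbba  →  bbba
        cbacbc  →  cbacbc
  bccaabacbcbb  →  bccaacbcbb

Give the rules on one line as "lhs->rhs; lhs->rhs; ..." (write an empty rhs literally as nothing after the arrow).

ab->; ccb->a

  | bbabbbcaabab => bbbbcaabab => bbbbcaab => bbbbca
  | cccbacbabbc => caacbabbc => caacbbc
  | cbccbaa => cbaaa
  | bcbba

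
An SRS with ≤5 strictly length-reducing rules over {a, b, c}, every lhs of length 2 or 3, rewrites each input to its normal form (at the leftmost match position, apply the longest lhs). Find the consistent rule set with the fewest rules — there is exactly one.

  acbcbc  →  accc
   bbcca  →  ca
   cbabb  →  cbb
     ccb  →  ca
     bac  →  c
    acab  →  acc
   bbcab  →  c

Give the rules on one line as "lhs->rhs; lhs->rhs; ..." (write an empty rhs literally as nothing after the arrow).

  | acbcbc => acabc => accc
  | bbcca => baca => ca
  | cbabb => cbb
  | ccb => ca

ab->c; ba->; bc->a; ccb->ca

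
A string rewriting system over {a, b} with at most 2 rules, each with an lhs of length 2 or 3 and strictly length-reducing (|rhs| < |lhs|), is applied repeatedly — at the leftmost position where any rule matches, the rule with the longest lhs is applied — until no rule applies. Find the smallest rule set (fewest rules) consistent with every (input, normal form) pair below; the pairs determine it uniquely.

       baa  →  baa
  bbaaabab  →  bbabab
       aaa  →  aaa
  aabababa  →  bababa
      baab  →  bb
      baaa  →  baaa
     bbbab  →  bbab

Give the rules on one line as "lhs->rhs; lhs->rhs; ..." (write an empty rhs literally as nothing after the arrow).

aab->b; bbb->bb

  | baa
  | bbaaabab => bbabab
  | aaa
  | aabababa => bababa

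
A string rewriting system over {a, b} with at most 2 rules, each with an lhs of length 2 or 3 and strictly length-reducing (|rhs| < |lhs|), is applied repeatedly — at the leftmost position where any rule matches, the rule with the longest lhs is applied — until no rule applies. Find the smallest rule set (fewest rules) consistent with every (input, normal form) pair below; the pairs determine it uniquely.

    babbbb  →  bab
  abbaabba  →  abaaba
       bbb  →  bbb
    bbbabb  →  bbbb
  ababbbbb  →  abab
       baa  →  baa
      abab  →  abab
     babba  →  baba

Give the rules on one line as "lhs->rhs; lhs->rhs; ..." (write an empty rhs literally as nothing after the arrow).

abb->ab; bba->b

  | babbbb => babbb => babb => bab
  | abbaabba => abaabba => abaaba
  | bbb
  | bbbabb => bbbb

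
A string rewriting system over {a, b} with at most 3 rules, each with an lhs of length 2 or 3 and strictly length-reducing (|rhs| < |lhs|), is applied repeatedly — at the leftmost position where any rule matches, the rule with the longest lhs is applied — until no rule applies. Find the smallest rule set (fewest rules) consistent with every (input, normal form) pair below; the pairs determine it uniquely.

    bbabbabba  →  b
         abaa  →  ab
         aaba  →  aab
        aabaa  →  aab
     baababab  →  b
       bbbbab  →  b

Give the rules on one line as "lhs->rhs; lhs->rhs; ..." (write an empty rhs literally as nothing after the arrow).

  | bbabbabba => babbabba => bbbabba => bbabba => babba => bbba => bba => ba => b
  | abaa => aba => ab
  | aaba => aab
  | aabaa => aaba => aab

ba->b; bb->b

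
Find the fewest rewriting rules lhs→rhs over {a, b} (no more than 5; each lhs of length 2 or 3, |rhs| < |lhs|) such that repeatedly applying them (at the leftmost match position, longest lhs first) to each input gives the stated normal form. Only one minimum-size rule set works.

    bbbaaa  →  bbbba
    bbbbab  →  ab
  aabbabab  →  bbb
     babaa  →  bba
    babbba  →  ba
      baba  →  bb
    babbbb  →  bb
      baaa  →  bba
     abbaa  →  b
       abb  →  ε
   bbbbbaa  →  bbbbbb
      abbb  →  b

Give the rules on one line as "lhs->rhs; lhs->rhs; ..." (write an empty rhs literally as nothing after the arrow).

  | bbbaaa => bbbba
  | bbbbab => bbbab => bbab => bab => ab
  | aabbabab => bbbabab => bbabab => babab => abab => bbb
  | babaa => abaa => bba

aa->b; aba->bb; abb->; bab->ab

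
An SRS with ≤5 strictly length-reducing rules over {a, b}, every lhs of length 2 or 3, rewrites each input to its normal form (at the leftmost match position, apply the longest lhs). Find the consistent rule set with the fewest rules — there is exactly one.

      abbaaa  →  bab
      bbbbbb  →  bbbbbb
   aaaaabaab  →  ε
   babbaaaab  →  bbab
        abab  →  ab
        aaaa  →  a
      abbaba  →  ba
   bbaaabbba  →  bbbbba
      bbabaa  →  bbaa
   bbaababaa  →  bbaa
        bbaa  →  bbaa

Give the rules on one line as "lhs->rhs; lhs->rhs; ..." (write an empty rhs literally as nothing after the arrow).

aaa->ab; aab->; aba->a; abb->b

  | abbaaa => baaa => bab
  | bbbbbb
  | aaaaabaab => abaabaab => aabaab => aab => ε
  | babbaaaab => bbaaaab => bbabab => bbab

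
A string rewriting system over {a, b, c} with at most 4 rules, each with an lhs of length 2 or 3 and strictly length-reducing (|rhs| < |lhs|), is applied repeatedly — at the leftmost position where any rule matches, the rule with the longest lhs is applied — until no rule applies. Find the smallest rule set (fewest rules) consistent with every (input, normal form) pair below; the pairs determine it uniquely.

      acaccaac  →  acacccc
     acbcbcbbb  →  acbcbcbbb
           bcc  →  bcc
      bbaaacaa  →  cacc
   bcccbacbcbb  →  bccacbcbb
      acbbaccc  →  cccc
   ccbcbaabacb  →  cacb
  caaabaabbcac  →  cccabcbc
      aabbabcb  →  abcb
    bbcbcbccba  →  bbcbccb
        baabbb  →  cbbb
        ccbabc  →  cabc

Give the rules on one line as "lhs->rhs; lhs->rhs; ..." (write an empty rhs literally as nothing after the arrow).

  | acaccaac => acacccc
  | acbcbcbbb
  | bcc
  | bbaaacaa => baaacaa => aaacaa => cacaa => cacc

aa->c; ba->a; bca->cb; cba->a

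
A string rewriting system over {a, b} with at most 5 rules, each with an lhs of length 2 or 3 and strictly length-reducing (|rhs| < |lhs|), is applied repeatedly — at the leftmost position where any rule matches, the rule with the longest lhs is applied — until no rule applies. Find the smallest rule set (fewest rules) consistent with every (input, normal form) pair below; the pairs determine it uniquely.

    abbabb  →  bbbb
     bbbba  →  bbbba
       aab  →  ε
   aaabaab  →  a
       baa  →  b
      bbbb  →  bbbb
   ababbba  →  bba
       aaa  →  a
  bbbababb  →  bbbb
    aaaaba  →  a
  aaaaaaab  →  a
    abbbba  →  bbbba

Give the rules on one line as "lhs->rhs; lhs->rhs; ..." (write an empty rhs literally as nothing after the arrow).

aa->; aab->; ab->a; abb->bb

  | abbabb => bbabb => bbbb
  | bbbba
  | aab => ε
  | aaabaab => abaab => aaab => ab => a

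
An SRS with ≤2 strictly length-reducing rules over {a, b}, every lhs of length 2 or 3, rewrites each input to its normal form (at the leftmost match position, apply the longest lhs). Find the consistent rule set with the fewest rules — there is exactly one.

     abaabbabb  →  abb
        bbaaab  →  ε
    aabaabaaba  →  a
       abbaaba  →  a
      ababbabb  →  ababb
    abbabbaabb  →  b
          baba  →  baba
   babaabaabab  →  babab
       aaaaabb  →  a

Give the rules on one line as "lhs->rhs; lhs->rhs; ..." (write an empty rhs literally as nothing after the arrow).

  | abaabbabb => abbabb => abb
  | bbaaab => aab => ε
  | aabaabaaba => aabaaba => aaba => a
  | abbaaba => aaba => a

aab->; bba->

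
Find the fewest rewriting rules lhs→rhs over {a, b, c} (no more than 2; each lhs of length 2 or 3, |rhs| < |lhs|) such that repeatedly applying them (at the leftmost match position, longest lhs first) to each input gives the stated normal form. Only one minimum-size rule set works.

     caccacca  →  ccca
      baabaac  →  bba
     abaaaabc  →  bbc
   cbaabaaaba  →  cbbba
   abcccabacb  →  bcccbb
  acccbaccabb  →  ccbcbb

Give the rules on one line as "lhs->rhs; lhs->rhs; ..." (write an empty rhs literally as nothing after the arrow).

  | caccacca => ccacca => ccca
  | baabaac => babaac => bbaac => bba
  | abaaaabc => baaaabc => baaabc => baabc => babc => bbc
  | cbaabaaaba => cbabaaaba => cbbaaaba => cbbaaba => cbbaba => cbbba

ab->b; ac->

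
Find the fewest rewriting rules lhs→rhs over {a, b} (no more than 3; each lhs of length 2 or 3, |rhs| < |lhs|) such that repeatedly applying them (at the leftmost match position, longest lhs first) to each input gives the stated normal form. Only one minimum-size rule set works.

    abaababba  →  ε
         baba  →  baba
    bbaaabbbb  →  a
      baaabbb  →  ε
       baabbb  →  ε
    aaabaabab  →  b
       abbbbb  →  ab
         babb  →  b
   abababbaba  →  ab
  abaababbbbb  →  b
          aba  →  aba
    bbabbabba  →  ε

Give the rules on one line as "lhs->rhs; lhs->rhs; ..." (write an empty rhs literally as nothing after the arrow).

  | abaababba => abbabba => aaabba => bba => aa => ε
  | baba
  | bbaaabbbb => aaaabbbb => abbbb => aabb => bb => a
  | baaabbb => bbbb => abb => aa => ε

aa->; aaa->; bb->a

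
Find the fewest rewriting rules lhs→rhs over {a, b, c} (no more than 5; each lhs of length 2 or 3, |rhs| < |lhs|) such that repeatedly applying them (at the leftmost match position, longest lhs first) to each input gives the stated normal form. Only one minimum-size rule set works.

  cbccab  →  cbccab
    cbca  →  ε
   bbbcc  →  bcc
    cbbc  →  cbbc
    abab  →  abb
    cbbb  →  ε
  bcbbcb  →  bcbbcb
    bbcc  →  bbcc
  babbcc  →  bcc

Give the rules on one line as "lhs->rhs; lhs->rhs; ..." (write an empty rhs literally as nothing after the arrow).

  | cbccab
  | cbca => cba => ε
  | bbbcc => bacc => bcc
  | cbbc

ba->b; bbb->ba; bca->ba; cba->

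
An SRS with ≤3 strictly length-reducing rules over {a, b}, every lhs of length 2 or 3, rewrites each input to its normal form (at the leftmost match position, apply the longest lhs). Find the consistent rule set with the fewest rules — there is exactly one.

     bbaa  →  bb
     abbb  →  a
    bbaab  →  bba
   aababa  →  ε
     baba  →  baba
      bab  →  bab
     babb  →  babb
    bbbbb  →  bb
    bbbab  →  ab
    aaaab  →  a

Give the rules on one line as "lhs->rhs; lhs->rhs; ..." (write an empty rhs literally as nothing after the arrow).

  | bbaa => bb
  | abbb => a
  | bbaab => bba
  | aababa => aaba => aa => ε

aa->; aab->a; bbb->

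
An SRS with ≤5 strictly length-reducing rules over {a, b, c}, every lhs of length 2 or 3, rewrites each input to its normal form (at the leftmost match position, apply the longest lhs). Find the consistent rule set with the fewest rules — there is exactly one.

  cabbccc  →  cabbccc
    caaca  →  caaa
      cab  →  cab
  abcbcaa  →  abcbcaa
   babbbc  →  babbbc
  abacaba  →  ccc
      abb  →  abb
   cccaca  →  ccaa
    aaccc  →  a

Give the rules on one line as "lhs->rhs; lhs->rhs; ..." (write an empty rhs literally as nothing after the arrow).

  | cabbccc
  | caaca => caaa
  | cab
  | abcbcaa

aba->c; ac->a; acc->; cac->a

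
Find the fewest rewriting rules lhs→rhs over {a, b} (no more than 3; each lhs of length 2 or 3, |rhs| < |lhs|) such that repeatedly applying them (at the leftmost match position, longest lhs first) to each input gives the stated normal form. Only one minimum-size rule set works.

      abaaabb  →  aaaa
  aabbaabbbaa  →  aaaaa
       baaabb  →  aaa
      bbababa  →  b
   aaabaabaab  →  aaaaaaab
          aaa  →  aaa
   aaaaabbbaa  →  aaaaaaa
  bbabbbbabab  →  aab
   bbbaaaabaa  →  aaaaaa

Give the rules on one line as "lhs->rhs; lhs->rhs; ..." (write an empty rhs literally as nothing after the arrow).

  | abaaabb => aaaabb => aaaa
  | aabbaabbbaa => aababbbaa => aaabbbaa => aaabaa => aaaaa
  | baaabb => aaabb => aaa
  | bbababa => bbaba => bba => b

ba->a; bb->; bba->b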